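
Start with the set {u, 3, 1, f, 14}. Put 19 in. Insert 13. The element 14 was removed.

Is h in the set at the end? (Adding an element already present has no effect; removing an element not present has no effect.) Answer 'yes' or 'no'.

Tracking the set through each operation:
Start: {1, 14, 3, f, u}
Event 1 (add 19): added. Set: {1, 14, 19, 3, f, u}
Event 2 (add 13): added. Set: {1, 13, 14, 19, 3, f, u}
Event 3 (remove 14): removed. Set: {1, 13, 19, 3, f, u}

Final set: {1, 13, 19, 3, f, u} (size 6)
h is NOT in the final set.

Answer: no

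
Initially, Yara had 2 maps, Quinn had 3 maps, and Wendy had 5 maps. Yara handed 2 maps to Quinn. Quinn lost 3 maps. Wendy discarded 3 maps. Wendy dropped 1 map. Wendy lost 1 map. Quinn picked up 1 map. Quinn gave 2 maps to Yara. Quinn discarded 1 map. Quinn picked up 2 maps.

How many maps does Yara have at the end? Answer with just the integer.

Tracking counts step by step:
Start: Yara=2, Quinn=3, Wendy=5
Event 1 (Yara -> Quinn, 2): Yara: 2 -> 0, Quinn: 3 -> 5. State: Yara=0, Quinn=5, Wendy=5
Event 2 (Quinn -3): Quinn: 5 -> 2. State: Yara=0, Quinn=2, Wendy=5
Event 3 (Wendy -3): Wendy: 5 -> 2. State: Yara=0, Quinn=2, Wendy=2
Event 4 (Wendy -1): Wendy: 2 -> 1. State: Yara=0, Quinn=2, Wendy=1
Event 5 (Wendy -1): Wendy: 1 -> 0. State: Yara=0, Quinn=2, Wendy=0
Event 6 (Quinn +1): Quinn: 2 -> 3. State: Yara=0, Quinn=3, Wendy=0
Event 7 (Quinn -> Yara, 2): Quinn: 3 -> 1, Yara: 0 -> 2. State: Yara=2, Quinn=1, Wendy=0
Event 8 (Quinn -1): Quinn: 1 -> 0. State: Yara=2, Quinn=0, Wendy=0
Event 9 (Quinn +2): Quinn: 0 -> 2. State: Yara=2, Quinn=2, Wendy=0

Yara's final count: 2

Answer: 2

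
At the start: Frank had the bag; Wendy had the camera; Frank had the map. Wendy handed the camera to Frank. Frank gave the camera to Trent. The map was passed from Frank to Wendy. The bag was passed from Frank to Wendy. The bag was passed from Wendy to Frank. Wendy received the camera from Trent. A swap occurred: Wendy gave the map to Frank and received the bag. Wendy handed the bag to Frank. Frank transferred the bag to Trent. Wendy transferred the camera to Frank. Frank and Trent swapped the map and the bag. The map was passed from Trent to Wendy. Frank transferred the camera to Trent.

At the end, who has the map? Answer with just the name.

Tracking all object holders:
Start: bag:Frank, camera:Wendy, map:Frank
Event 1 (give camera: Wendy -> Frank). State: bag:Frank, camera:Frank, map:Frank
Event 2 (give camera: Frank -> Trent). State: bag:Frank, camera:Trent, map:Frank
Event 3 (give map: Frank -> Wendy). State: bag:Frank, camera:Trent, map:Wendy
Event 4 (give bag: Frank -> Wendy). State: bag:Wendy, camera:Trent, map:Wendy
Event 5 (give bag: Wendy -> Frank). State: bag:Frank, camera:Trent, map:Wendy
Event 6 (give camera: Trent -> Wendy). State: bag:Frank, camera:Wendy, map:Wendy
Event 7 (swap map<->bag: now map:Frank, bag:Wendy). State: bag:Wendy, camera:Wendy, map:Frank
Event 8 (give bag: Wendy -> Frank). State: bag:Frank, camera:Wendy, map:Frank
Event 9 (give bag: Frank -> Trent). State: bag:Trent, camera:Wendy, map:Frank
Event 10 (give camera: Wendy -> Frank). State: bag:Trent, camera:Frank, map:Frank
Event 11 (swap map<->bag: now map:Trent, bag:Frank). State: bag:Frank, camera:Frank, map:Trent
Event 12 (give map: Trent -> Wendy). State: bag:Frank, camera:Frank, map:Wendy
Event 13 (give camera: Frank -> Trent). State: bag:Frank, camera:Trent, map:Wendy

Final state: bag:Frank, camera:Trent, map:Wendy
The map is held by Wendy.

Answer: Wendy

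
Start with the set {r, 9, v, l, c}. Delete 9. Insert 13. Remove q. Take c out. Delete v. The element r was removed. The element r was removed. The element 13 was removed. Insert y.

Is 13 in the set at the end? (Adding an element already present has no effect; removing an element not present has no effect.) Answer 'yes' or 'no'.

Answer: no

Derivation:
Tracking the set through each operation:
Start: {9, c, l, r, v}
Event 1 (remove 9): removed. Set: {c, l, r, v}
Event 2 (add 13): added. Set: {13, c, l, r, v}
Event 3 (remove q): not present, no change. Set: {13, c, l, r, v}
Event 4 (remove c): removed. Set: {13, l, r, v}
Event 5 (remove v): removed. Set: {13, l, r}
Event 6 (remove r): removed. Set: {13, l}
Event 7 (remove r): not present, no change. Set: {13, l}
Event 8 (remove 13): removed. Set: {l}
Event 9 (add y): added. Set: {l, y}

Final set: {l, y} (size 2)
13 is NOT in the final set.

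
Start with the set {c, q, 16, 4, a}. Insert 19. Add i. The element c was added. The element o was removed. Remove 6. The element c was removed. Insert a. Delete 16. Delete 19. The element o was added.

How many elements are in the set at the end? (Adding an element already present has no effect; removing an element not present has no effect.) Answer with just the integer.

Answer: 5

Derivation:
Tracking the set through each operation:
Start: {16, 4, a, c, q}
Event 1 (add 19): added. Set: {16, 19, 4, a, c, q}
Event 2 (add i): added. Set: {16, 19, 4, a, c, i, q}
Event 3 (add c): already present, no change. Set: {16, 19, 4, a, c, i, q}
Event 4 (remove o): not present, no change. Set: {16, 19, 4, a, c, i, q}
Event 5 (remove 6): not present, no change. Set: {16, 19, 4, a, c, i, q}
Event 6 (remove c): removed. Set: {16, 19, 4, a, i, q}
Event 7 (add a): already present, no change. Set: {16, 19, 4, a, i, q}
Event 8 (remove 16): removed. Set: {19, 4, a, i, q}
Event 9 (remove 19): removed. Set: {4, a, i, q}
Event 10 (add o): added. Set: {4, a, i, o, q}

Final set: {4, a, i, o, q} (size 5)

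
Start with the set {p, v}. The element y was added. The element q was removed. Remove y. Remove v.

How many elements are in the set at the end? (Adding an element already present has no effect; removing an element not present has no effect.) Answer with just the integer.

Tracking the set through each operation:
Start: {p, v}
Event 1 (add y): added. Set: {p, v, y}
Event 2 (remove q): not present, no change. Set: {p, v, y}
Event 3 (remove y): removed. Set: {p, v}
Event 4 (remove v): removed. Set: {p}

Final set: {p} (size 1)

Answer: 1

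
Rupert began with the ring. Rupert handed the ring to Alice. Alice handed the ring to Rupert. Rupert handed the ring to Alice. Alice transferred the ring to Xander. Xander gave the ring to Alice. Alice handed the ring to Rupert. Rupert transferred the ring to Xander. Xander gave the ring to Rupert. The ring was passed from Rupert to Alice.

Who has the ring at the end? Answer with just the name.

Tracking the ring through each event:
Start: Rupert has the ring.
After event 1: Alice has the ring.
After event 2: Rupert has the ring.
After event 3: Alice has the ring.
After event 4: Xander has the ring.
After event 5: Alice has the ring.
After event 6: Rupert has the ring.
After event 7: Xander has the ring.
After event 8: Rupert has the ring.
After event 9: Alice has the ring.

Answer: Alice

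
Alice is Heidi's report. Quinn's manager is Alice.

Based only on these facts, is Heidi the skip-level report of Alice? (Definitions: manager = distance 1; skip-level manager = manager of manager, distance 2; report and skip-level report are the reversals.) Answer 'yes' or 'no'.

Answer: no

Derivation:
Reconstructing the manager chain from the given facts:
  Heidi -> Alice -> Quinn
(each arrow means 'manager of the next')
Positions in the chain (0 = top):
  position of Heidi: 0
  position of Alice: 1
  position of Quinn: 2

Heidi is at position 0, Alice is at position 1; signed distance (j - i) = 1.
'skip-level report' requires j - i = -2. Actual distance is 1, so the relation does NOT hold.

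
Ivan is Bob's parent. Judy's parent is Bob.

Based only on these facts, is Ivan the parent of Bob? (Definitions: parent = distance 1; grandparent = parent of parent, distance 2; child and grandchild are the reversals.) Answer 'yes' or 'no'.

Answer: yes

Derivation:
Reconstructing the parent chain from the given facts:
  Ivan -> Bob -> Judy
(each arrow means 'parent of the next')
Positions in the chain (0 = top):
  position of Ivan: 0
  position of Bob: 1
  position of Judy: 2

Ivan is at position 0, Bob is at position 1; signed distance (j - i) = 1.
'parent' requires j - i = 1. Actual distance is 1, so the relation HOLDS.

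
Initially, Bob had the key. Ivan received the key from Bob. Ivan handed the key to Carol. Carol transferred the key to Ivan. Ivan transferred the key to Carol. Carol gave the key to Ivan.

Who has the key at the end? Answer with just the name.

Tracking the key through each event:
Start: Bob has the key.
After event 1: Ivan has the key.
After event 2: Carol has the key.
After event 3: Ivan has the key.
After event 4: Carol has the key.
After event 5: Ivan has the key.

Answer: Ivan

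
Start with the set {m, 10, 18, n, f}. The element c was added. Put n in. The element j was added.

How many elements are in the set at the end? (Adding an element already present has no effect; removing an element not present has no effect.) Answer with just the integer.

Tracking the set through each operation:
Start: {10, 18, f, m, n}
Event 1 (add c): added. Set: {10, 18, c, f, m, n}
Event 2 (add n): already present, no change. Set: {10, 18, c, f, m, n}
Event 3 (add j): added. Set: {10, 18, c, f, j, m, n}

Final set: {10, 18, c, f, j, m, n} (size 7)

Answer: 7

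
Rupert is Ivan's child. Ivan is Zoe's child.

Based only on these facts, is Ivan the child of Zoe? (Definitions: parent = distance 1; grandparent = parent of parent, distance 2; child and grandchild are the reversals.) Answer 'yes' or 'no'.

Answer: yes

Derivation:
Reconstructing the parent chain from the given facts:
  Zoe -> Ivan -> Rupert
(each arrow means 'parent of the next')
Positions in the chain (0 = top):
  position of Zoe: 0
  position of Ivan: 1
  position of Rupert: 2

Ivan is at position 1, Zoe is at position 0; signed distance (j - i) = -1.
'child' requires j - i = -1. Actual distance is -1, so the relation HOLDS.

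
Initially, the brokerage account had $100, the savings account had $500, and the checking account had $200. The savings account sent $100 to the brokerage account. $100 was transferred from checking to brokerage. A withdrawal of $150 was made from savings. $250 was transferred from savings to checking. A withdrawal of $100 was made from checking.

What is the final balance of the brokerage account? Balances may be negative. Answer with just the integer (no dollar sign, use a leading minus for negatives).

Answer: 300

Derivation:
Tracking account balances step by step:
Start: brokerage=100, savings=500, checking=200
Event 1 (transfer 100 savings -> brokerage): savings: 500 - 100 = 400, brokerage: 100 + 100 = 200. Balances: brokerage=200, savings=400, checking=200
Event 2 (transfer 100 checking -> brokerage): checking: 200 - 100 = 100, brokerage: 200 + 100 = 300. Balances: brokerage=300, savings=400, checking=100
Event 3 (withdraw 150 from savings): savings: 400 - 150 = 250. Balances: brokerage=300, savings=250, checking=100
Event 4 (transfer 250 savings -> checking): savings: 250 - 250 = 0, checking: 100 + 250 = 350. Balances: brokerage=300, savings=0, checking=350
Event 5 (withdraw 100 from checking): checking: 350 - 100 = 250. Balances: brokerage=300, savings=0, checking=250

Final balance of brokerage: 300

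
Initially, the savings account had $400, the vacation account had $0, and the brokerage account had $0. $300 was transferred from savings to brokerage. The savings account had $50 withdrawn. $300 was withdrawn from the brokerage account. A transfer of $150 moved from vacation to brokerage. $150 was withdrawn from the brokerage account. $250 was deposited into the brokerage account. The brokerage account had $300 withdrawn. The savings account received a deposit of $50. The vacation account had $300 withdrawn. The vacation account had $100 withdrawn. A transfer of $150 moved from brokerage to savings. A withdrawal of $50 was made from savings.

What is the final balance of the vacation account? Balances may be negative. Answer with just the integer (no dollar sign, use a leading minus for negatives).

Answer: -550

Derivation:
Tracking account balances step by step:
Start: savings=400, vacation=0, brokerage=0
Event 1 (transfer 300 savings -> brokerage): savings: 400 - 300 = 100, brokerage: 0 + 300 = 300. Balances: savings=100, vacation=0, brokerage=300
Event 2 (withdraw 50 from savings): savings: 100 - 50 = 50. Balances: savings=50, vacation=0, brokerage=300
Event 3 (withdraw 300 from brokerage): brokerage: 300 - 300 = 0. Balances: savings=50, vacation=0, brokerage=0
Event 4 (transfer 150 vacation -> brokerage): vacation: 0 - 150 = -150, brokerage: 0 + 150 = 150. Balances: savings=50, vacation=-150, brokerage=150
Event 5 (withdraw 150 from brokerage): brokerage: 150 - 150 = 0. Balances: savings=50, vacation=-150, brokerage=0
Event 6 (deposit 250 to brokerage): brokerage: 0 + 250 = 250. Balances: savings=50, vacation=-150, brokerage=250
Event 7 (withdraw 300 from brokerage): brokerage: 250 - 300 = -50. Balances: savings=50, vacation=-150, brokerage=-50
Event 8 (deposit 50 to savings): savings: 50 + 50 = 100. Balances: savings=100, vacation=-150, brokerage=-50
Event 9 (withdraw 300 from vacation): vacation: -150 - 300 = -450. Balances: savings=100, vacation=-450, brokerage=-50
Event 10 (withdraw 100 from vacation): vacation: -450 - 100 = -550. Balances: savings=100, vacation=-550, brokerage=-50
Event 11 (transfer 150 brokerage -> savings): brokerage: -50 - 150 = -200, savings: 100 + 150 = 250. Balances: savings=250, vacation=-550, brokerage=-200
Event 12 (withdraw 50 from savings): savings: 250 - 50 = 200. Balances: savings=200, vacation=-550, brokerage=-200

Final balance of vacation: -550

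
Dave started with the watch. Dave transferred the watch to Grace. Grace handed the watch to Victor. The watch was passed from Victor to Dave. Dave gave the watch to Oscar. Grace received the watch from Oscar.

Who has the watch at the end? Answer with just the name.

Answer: Grace

Derivation:
Tracking the watch through each event:
Start: Dave has the watch.
After event 1: Grace has the watch.
After event 2: Victor has the watch.
After event 3: Dave has the watch.
After event 4: Oscar has the watch.
After event 5: Grace has the watch.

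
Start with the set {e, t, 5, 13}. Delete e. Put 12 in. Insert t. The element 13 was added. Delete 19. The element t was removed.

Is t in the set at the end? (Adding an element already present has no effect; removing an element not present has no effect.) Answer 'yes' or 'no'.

Answer: no

Derivation:
Tracking the set through each operation:
Start: {13, 5, e, t}
Event 1 (remove e): removed. Set: {13, 5, t}
Event 2 (add 12): added. Set: {12, 13, 5, t}
Event 3 (add t): already present, no change. Set: {12, 13, 5, t}
Event 4 (add 13): already present, no change. Set: {12, 13, 5, t}
Event 5 (remove 19): not present, no change. Set: {12, 13, 5, t}
Event 6 (remove t): removed. Set: {12, 13, 5}

Final set: {12, 13, 5} (size 3)
t is NOT in the final set.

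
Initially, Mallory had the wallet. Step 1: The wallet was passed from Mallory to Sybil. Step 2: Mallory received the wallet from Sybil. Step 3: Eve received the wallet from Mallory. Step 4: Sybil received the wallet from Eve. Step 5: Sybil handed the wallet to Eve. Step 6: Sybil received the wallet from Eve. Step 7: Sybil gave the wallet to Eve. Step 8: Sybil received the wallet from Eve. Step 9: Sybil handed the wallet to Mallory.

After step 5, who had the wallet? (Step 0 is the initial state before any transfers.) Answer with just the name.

Answer: Eve

Derivation:
Tracking the wallet holder through step 5:
After step 0 (start): Mallory
After step 1: Sybil
After step 2: Mallory
After step 3: Eve
After step 4: Sybil
After step 5: Eve

At step 5, the holder is Eve.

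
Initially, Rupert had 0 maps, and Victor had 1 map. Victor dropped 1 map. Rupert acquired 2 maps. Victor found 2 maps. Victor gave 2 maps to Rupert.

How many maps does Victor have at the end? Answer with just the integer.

Tracking counts step by step:
Start: Rupert=0, Victor=1
Event 1 (Victor -1): Victor: 1 -> 0. State: Rupert=0, Victor=0
Event 2 (Rupert +2): Rupert: 0 -> 2. State: Rupert=2, Victor=0
Event 3 (Victor +2): Victor: 0 -> 2. State: Rupert=2, Victor=2
Event 4 (Victor -> Rupert, 2): Victor: 2 -> 0, Rupert: 2 -> 4. State: Rupert=4, Victor=0

Victor's final count: 0

Answer: 0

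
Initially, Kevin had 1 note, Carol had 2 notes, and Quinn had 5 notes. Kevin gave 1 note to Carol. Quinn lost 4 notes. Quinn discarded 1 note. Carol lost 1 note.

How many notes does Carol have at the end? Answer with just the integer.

Answer: 2

Derivation:
Tracking counts step by step:
Start: Kevin=1, Carol=2, Quinn=5
Event 1 (Kevin -> Carol, 1): Kevin: 1 -> 0, Carol: 2 -> 3. State: Kevin=0, Carol=3, Quinn=5
Event 2 (Quinn -4): Quinn: 5 -> 1. State: Kevin=0, Carol=3, Quinn=1
Event 3 (Quinn -1): Quinn: 1 -> 0. State: Kevin=0, Carol=3, Quinn=0
Event 4 (Carol -1): Carol: 3 -> 2. State: Kevin=0, Carol=2, Quinn=0

Carol's final count: 2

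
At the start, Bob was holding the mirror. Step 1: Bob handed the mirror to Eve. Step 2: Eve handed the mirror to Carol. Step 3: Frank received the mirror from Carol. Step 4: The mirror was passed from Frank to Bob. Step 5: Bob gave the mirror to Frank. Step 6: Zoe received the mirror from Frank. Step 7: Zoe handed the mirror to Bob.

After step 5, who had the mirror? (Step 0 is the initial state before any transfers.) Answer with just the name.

Tracking the mirror holder through step 5:
After step 0 (start): Bob
After step 1: Eve
After step 2: Carol
After step 3: Frank
After step 4: Bob
After step 5: Frank

At step 5, the holder is Frank.

Answer: Frank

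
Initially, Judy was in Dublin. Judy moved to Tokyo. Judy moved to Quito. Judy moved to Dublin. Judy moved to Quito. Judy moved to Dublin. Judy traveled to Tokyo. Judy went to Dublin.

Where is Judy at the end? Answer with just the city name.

Tracking Judy's location:
Start: Judy is in Dublin.
After move 1: Dublin -> Tokyo. Judy is in Tokyo.
After move 2: Tokyo -> Quito. Judy is in Quito.
After move 3: Quito -> Dublin. Judy is in Dublin.
After move 4: Dublin -> Quito. Judy is in Quito.
After move 5: Quito -> Dublin. Judy is in Dublin.
After move 6: Dublin -> Tokyo. Judy is in Tokyo.
After move 7: Tokyo -> Dublin. Judy is in Dublin.

Answer: Dublin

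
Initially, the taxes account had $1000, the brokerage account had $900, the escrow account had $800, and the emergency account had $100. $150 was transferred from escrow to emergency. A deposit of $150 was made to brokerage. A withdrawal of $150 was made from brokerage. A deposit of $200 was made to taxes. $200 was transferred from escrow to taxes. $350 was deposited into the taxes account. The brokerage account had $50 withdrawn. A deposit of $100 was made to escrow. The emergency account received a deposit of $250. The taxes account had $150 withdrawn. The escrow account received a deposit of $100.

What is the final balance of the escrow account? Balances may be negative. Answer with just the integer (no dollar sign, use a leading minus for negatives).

Answer: 650

Derivation:
Tracking account balances step by step:
Start: taxes=1000, brokerage=900, escrow=800, emergency=100
Event 1 (transfer 150 escrow -> emergency): escrow: 800 - 150 = 650, emergency: 100 + 150 = 250. Balances: taxes=1000, brokerage=900, escrow=650, emergency=250
Event 2 (deposit 150 to brokerage): brokerage: 900 + 150 = 1050. Balances: taxes=1000, brokerage=1050, escrow=650, emergency=250
Event 3 (withdraw 150 from brokerage): brokerage: 1050 - 150 = 900. Balances: taxes=1000, brokerage=900, escrow=650, emergency=250
Event 4 (deposit 200 to taxes): taxes: 1000 + 200 = 1200. Balances: taxes=1200, brokerage=900, escrow=650, emergency=250
Event 5 (transfer 200 escrow -> taxes): escrow: 650 - 200 = 450, taxes: 1200 + 200 = 1400. Balances: taxes=1400, brokerage=900, escrow=450, emergency=250
Event 6 (deposit 350 to taxes): taxes: 1400 + 350 = 1750. Balances: taxes=1750, brokerage=900, escrow=450, emergency=250
Event 7 (withdraw 50 from brokerage): brokerage: 900 - 50 = 850. Balances: taxes=1750, brokerage=850, escrow=450, emergency=250
Event 8 (deposit 100 to escrow): escrow: 450 + 100 = 550. Balances: taxes=1750, brokerage=850, escrow=550, emergency=250
Event 9 (deposit 250 to emergency): emergency: 250 + 250 = 500. Balances: taxes=1750, brokerage=850, escrow=550, emergency=500
Event 10 (withdraw 150 from taxes): taxes: 1750 - 150 = 1600. Balances: taxes=1600, brokerage=850, escrow=550, emergency=500
Event 11 (deposit 100 to escrow): escrow: 550 + 100 = 650. Balances: taxes=1600, brokerage=850, escrow=650, emergency=500

Final balance of escrow: 650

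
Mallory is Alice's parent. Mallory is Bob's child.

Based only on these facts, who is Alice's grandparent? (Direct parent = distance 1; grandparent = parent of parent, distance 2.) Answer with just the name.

Answer: Bob

Derivation:
Reconstructing the parent chain from the given facts:
  Bob -> Mallory -> Alice
(each arrow means 'parent of the next')
Positions in the chain (0 = top):
  position of Bob: 0
  position of Mallory: 1
  position of Alice: 2

Alice is at position 2; the grandparent is 2 steps up the chain, i.e. position 0: Bob.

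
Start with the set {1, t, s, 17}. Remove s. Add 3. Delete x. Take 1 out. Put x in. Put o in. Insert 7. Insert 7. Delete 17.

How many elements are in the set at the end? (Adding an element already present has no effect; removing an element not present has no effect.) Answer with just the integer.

Tracking the set through each operation:
Start: {1, 17, s, t}
Event 1 (remove s): removed. Set: {1, 17, t}
Event 2 (add 3): added. Set: {1, 17, 3, t}
Event 3 (remove x): not present, no change. Set: {1, 17, 3, t}
Event 4 (remove 1): removed. Set: {17, 3, t}
Event 5 (add x): added. Set: {17, 3, t, x}
Event 6 (add o): added. Set: {17, 3, o, t, x}
Event 7 (add 7): added. Set: {17, 3, 7, o, t, x}
Event 8 (add 7): already present, no change. Set: {17, 3, 7, o, t, x}
Event 9 (remove 17): removed. Set: {3, 7, o, t, x}

Final set: {3, 7, o, t, x} (size 5)

Answer: 5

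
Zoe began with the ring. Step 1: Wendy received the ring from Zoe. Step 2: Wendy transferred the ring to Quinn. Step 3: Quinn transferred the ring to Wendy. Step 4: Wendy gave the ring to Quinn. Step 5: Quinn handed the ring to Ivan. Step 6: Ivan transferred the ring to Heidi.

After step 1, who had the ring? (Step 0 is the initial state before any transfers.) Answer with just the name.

Answer: Wendy

Derivation:
Tracking the ring holder through step 1:
After step 0 (start): Zoe
After step 1: Wendy

At step 1, the holder is Wendy.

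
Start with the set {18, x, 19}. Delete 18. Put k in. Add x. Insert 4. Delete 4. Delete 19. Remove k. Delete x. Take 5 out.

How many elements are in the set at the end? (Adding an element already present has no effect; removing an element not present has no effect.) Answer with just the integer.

Answer: 0

Derivation:
Tracking the set through each operation:
Start: {18, 19, x}
Event 1 (remove 18): removed. Set: {19, x}
Event 2 (add k): added. Set: {19, k, x}
Event 3 (add x): already present, no change. Set: {19, k, x}
Event 4 (add 4): added. Set: {19, 4, k, x}
Event 5 (remove 4): removed. Set: {19, k, x}
Event 6 (remove 19): removed. Set: {k, x}
Event 7 (remove k): removed. Set: {x}
Event 8 (remove x): removed. Set: {}
Event 9 (remove 5): not present, no change. Set: {}

Final set: {} (size 0)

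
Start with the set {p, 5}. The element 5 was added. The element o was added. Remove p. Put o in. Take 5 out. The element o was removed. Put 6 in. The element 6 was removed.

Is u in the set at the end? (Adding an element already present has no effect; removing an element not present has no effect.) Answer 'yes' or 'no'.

Tracking the set through each operation:
Start: {5, p}
Event 1 (add 5): already present, no change. Set: {5, p}
Event 2 (add o): added. Set: {5, o, p}
Event 3 (remove p): removed. Set: {5, o}
Event 4 (add o): already present, no change. Set: {5, o}
Event 5 (remove 5): removed. Set: {o}
Event 6 (remove o): removed. Set: {}
Event 7 (add 6): added. Set: {6}
Event 8 (remove 6): removed. Set: {}

Final set: {} (size 0)
u is NOT in the final set.

Answer: no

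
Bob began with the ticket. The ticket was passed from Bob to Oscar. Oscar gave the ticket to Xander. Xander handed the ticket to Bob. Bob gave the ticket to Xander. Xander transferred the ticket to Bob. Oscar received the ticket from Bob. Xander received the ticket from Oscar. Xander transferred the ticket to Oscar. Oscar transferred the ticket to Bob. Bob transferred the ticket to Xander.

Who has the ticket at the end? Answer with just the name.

Tracking the ticket through each event:
Start: Bob has the ticket.
After event 1: Oscar has the ticket.
After event 2: Xander has the ticket.
After event 3: Bob has the ticket.
After event 4: Xander has the ticket.
After event 5: Bob has the ticket.
After event 6: Oscar has the ticket.
After event 7: Xander has the ticket.
After event 8: Oscar has the ticket.
After event 9: Bob has the ticket.
After event 10: Xander has the ticket.

Answer: Xander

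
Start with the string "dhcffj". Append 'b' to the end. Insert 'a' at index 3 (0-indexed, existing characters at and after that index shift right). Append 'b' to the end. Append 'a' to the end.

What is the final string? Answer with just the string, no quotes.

Answer: dhcaffjbba

Derivation:
Applying each edit step by step:
Start: "dhcffj"
Op 1 (append 'b'): "dhcffj" -> "dhcffjb"
Op 2 (insert 'a' at idx 3): "dhcffjb" -> "dhcaffjb"
Op 3 (append 'b'): "dhcaffjb" -> "dhcaffjbb"
Op 4 (append 'a'): "dhcaffjbb" -> "dhcaffjbba"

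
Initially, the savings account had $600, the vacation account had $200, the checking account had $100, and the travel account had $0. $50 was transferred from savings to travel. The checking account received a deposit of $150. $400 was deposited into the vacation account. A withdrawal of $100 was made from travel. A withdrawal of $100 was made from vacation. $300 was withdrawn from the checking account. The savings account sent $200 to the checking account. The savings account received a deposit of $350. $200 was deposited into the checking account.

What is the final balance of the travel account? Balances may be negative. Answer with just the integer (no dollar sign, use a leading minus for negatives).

Tracking account balances step by step:
Start: savings=600, vacation=200, checking=100, travel=0
Event 1 (transfer 50 savings -> travel): savings: 600 - 50 = 550, travel: 0 + 50 = 50. Balances: savings=550, vacation=200, checking=100, travel=50
Event 2 (deposit 150 to checking): checking: 100 + 150 = 250. Balances: savings=550, vacation=200, checking=250, travel=50
Event 3 (deposit 400 to vacation): vacation: 200 + 400 = 600. Balances: savings=550, vacation=600, checking=250, travel=50
Event 4 (withdraw 100 from travel): travel: 50 - 100 = -50. Balances: savings=550, vacation=600, checking=250, travel=-50
Event 5 (withdraw 100 from vacation): vacation: 600 - 100 = 500. Balances: savings=550, vacation=500, checking=250, travel=-50
Event 6 (withdraw 300 from checking): checking: 250 - 300 = -50. Balances: savings=550, vacation=500, checking=-50, travel=-50
Event 7 (transfer 200 savings -> checking): savings: 550 - 200 = 350, checking: -50 + 200 = 150. Balances: savings=350, vacation=500, checking=150, travel=-50
Event 8 (deposit 350 to savings): savings: 350 + 350 = 700. Balances: savings=700, vacation=500, checking=150, travel=-50
Event 9 (deposit 200 to checking): checking: 150 + 200 = 350. Balances: savings=700, vacation=500, checking=350, travel=-50

Final balance of travel: -50

Answer: -50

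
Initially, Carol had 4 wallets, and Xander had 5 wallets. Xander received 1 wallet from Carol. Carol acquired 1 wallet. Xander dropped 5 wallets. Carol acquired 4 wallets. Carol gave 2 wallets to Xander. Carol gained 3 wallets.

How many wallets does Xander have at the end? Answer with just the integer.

Answer: 3

Derivation:
Tracking counts step by step:
Start: Carol=4, Xander=5
Event 1 (Carol -> Xander, 1): Carol: 4 -> 3, Xander: 5 -> 6. State: Carol=3, Xander=6
Event 2 (Carol +1): Carol: 3 -> 4. State: Carol=4, Xander=6
Event 3 (Xander -5): Xander: 6 -> 1. State: Carol=4, Xander=1
Event 4 (Carol +4): Carol: 4 -> 8. State: Carol=8, Xander=1
Event 5 (Carol -> Xander, 2): Carol: 8 -> 6, Xander: 1 -> 3. State: Carol=6, Xander=3
Event 6 (Carol +3): Carol: 6 -> 9. State: Carol=9, Xander=3

Xander's final count: 3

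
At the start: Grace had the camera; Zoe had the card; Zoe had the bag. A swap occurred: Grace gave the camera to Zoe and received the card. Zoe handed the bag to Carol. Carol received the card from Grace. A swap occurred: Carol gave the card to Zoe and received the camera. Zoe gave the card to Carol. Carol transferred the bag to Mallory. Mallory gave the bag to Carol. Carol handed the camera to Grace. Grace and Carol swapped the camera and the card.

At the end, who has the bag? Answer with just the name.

Tracking all object holders:
Start: camera:Grace, card:Zoe, bag:Zoe
Event 1 (swap camera<->card: now camera:Zoe, card:Grace). State: camera:Zoe, card:Grace, bag:Zoe
Event 2 (give bag: Zoe -> Carol). State: camera:Zoe, card:Grace, bag:Carol
Event 3 (give card: Grace -> Carol). State: camera:Zoe, card:Carol, bag:Carol
Event 4 (swap card<->camera: now card:Zoe, camera:Carol). State: camera:Carol, card:Zoe, bag:Carol
Event 5 (give card: Zoe -> Carol). State: camera:Carol, card:Carol, bag:Carol
Event 6 (give bag: Carol -> Mallory). State: camera:Carol, card:Carol, bag:Mallory
Event 7 (give bag: Mallory -> Carol). State: camera:Carol, card:Carol, bag:Carol
Event 8 (give camera: Carol -> Grace). State: camera:Grace, card:Carol, bag:Carol
Event 9 (swap camera<->card: now camera:Carol, card:Grace). State: camera:Carol, card:Grace, bag:Carol

Final state: camera:Carol, card:Grace, bag:Carol
The bag is held by Carol.

Answer: Carol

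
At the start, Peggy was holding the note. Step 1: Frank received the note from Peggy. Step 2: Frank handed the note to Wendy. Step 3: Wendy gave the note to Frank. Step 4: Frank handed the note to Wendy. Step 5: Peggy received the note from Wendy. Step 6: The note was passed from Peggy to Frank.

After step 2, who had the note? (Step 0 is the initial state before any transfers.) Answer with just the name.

Tracking the note holder through step 2:
After step 0 (start): Peggy
After step 1: Frank
After step 2: Wendy

At step 2, the holder is Wendy.

Answer: Wendy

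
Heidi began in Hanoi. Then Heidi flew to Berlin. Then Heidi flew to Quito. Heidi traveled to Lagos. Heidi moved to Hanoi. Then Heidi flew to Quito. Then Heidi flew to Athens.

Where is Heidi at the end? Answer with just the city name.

Answer: Athens

Derivation:
Tracking Heidi's location:
Start: Heidi is in Hanoi.
After move 1: Hanoi -> Berlin. Heidi is in Berlin.
After move 2: Berlin -> Quito. Heidi is in Quito.
After move 3: Quito -> Lagos. Heidi is in Lagos.
After move 4: Lagos -> Hanoi. Heidi is in Hanoi.
After move 5: Hanoi -> Quito. Heidi is in Quito.
After move 6: Quito -> Athens. Heidi is in Athens.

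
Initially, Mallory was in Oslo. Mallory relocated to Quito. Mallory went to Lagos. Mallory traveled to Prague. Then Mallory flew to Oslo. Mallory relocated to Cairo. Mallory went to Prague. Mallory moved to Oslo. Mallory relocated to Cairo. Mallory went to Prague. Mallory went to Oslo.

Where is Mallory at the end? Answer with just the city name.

Tracking Mallory's location:
Start: Mallory is in Oslo.
After move 1: Oslo -> Quito. Mallory is in Quito.
After move 2: Quito -> Lagos. Mallory is in Lagos.
After move 3: Lagos -> Prague. Mallory is in Prague.
After move 4: Prague -> Oslo. Mallory is in Oslo.
After move 5: Oslo -> Cairo. Mallory is in Cairo.
After move 6: Cairo -> Prague. Mallory is in Prague.
After move 7: Prague -> Oslo. Mallory is in Oslo.
After move 8: Oslo -> Cairo. Mallory is in Cairo.
After move 9: Cairo -> Prague. Mallory is in Prague.
After move 10: Prague -> Oslo. Mallory is in Oslo.

Answer: Oslo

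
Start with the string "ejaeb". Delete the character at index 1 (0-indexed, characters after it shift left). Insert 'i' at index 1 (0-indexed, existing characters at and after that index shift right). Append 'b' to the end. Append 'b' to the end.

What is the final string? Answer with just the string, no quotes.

Applying each edit step by step:
Start: "ejaeb"
Op 1 (delete idx 1 = 'j'): "ejaeb" -> "eaeb"
Op 2 (insert 'i' at idx 1): "eaeb" -> "eiaeb"
Op 3 (append 'b'): "eiaeb" -> "eiaebb"
Op 4 (append 'b'): "eiaebb" -> "eiaebbb"

Answer: eiaebbb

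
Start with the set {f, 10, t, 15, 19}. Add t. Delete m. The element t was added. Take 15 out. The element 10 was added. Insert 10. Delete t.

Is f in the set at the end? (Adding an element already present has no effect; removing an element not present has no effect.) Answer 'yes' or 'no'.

Answer: yes

Derivation:
Tracking the set through each operation:
Start: {10, 15, 19, f, t}
Event 1 (add t): already present, no change. Set: {10, 15, 19, f, t}
Event 2 (remove m): not present, no change. Set: {10, 15, 19, f, t}
Event 3 (add t): already present, no change. Set: {10, 15, 19, f, t}
Event 4 (remove 15): removed. Set: {10, 19, f, t}
Event 5 (add 10): already present, no change. Set: {10, 19, f, t}
Event 6 (add 10): already present, no change. Set: {10, 19, f, t}
Event 7 (remove t): removed. Set: {10, 19, f}

Final set: {10, 19, f} (size 3)
f is in the final set.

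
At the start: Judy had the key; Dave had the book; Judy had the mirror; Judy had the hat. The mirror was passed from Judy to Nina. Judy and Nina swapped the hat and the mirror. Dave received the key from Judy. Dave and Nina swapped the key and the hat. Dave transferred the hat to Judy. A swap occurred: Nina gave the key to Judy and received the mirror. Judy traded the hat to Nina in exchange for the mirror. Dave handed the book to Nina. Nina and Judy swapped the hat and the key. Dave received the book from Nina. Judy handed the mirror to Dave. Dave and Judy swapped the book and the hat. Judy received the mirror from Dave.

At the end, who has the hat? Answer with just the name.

Tracking all object holders:
Start: key:Judy, book:Dave, mirror:Judy, hat:Judy
Event 1 (give mirror: Judy -> Nina). State: key:Judy, book:Dave, mirror:Nina, hat:Judy
Event 2 (swap hat<->mirror: now hat:Nina, mirror:Judy). State: key:Judy, book:Dave, mirror:Judy, hat:Nina
Event 3 (give key: Judy -> Dave). State: key:Dave, book:Dave, mirror:Judy, hat:Nina
Event 4 (swap key<->hat: now key:Nina, hat:Dave). State: key:Nina, book:Dave, mirror:Judy, hat:Dave
Event 5 (give hat: Dave -> Judy). State: key:Nina, book:Dave, mirror:Judy, hat:Judy
Event 6 (swap key<->mirror: now key:Judy, mirror:Nina). State: key:Judy, book:Dave, mirror:Nina, hat:Judy
Event 7 (swap hat<->mirror: now hat:Nina, mirror:Judy). State: key:Judy, book:Dave, mirror:Judy, hat:Nina
Event 8 (give book: Dave -> Nina). State: key:Judy, book:Nina, mirror:Judy, hat:Nina
Event 9 (swap hat<->key: now hat:Judy, key:Nina). State: key:Nina, book:Nina, mirror:Judy, hat:Judy
Event 10 (give book: Nina -> Dave). State: key:Nina, book:Dave, mirror:Judy, hat:Judy
Event 11 (give mirror: Judy -> Dave). State: key:Nina, book:Dave, mirror:Dave, hat:Judy
Event 12 (swap book<->hat: now book:Judy, hat:Dave). State: key:Nina, book:Judy, mirror:Dave, hat:Dave
Event 13 (give mirror: Dave -> Judy). State: key:Nina, book:Judy, mirror:Judy, hat:Dave

Final state: key:Nina, book:Judy, mirror:Judy, hat:Dave
The hat is held by Dave.

Answer: Dave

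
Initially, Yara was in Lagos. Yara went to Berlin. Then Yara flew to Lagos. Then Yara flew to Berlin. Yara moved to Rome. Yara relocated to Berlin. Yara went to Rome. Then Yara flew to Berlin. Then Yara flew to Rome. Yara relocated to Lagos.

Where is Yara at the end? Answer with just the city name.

Answer: Lagos

Derivation:
Tracking Yara's location:
Start: Yara is in Lagos.
After move 1: Lagos -> Berlin. Yara is in Berlin.
After move 2: Berlin -> Lagos. Yara is in Lagos.
After move 3: Lagos -> Berlin. Yara is in Berlin.
After move 4: Berlin -> Rome. Yara is in Rome.
After move 5: Rome -> Berlin. Yara is in Berlin.
After move 6: Berlin -> Rome. Yara is in Rome.
After move 7: Rome -> Berlin. Yara is in Berlin.
After move 8: Berlin -> Rome. Yara is in Rome.
After move 9: Rome -> Lagos. Yara is in Lagos.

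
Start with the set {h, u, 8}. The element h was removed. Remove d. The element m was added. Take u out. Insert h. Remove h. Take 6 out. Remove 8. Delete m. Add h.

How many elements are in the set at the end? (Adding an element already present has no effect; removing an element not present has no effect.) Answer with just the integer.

Answer: 1

Derivation:
Tracking the set through each operation:
Start: {8, h, u}
Event 1 (remove h): removed. Set: {8, u}
Event 2 (remove d): not present, no change. Set: {8, u}
Event 3 (add m): added. Set: {8, m, u}
Event 4 (remove u): removed. Set: {8, m}
Event 5 (add h): added. Set: {8, h, m}
Event 6 (remove h): removed. Set: {8, m}
Event 7 (remove 6): not present, no change. Set: {8, m}
Event 8 (remove 8): removed. Set: {m}
Event 9 (remove m): removed. Set: {}
Event 10 (add h): added. Set: {h}

Final set: {h} (size 1)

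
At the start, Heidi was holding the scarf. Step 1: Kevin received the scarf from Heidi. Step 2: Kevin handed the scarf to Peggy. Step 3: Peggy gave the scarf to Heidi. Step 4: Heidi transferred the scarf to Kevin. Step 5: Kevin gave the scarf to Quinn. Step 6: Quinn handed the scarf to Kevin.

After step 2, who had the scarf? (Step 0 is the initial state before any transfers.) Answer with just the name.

Answer: Peggy

Derivation:
Tracking the scarf holder through step 2:
After step 0 (start): Heidi
After step 1: Kevin
After step 2: Peggy

At step 2, the holder is Peggy.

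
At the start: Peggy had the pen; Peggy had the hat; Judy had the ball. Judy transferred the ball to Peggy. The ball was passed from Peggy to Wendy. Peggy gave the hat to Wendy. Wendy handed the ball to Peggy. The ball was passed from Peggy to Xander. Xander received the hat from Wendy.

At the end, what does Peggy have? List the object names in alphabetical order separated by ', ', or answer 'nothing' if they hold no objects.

Answer: pen

Derivation:
Tracking all object holders:
Start: pen:Peggy, hat:Peggy, ball:Judy
Event 1 (give ball: Judy -> Peggy). State: pen:Peggy, hat:Peggy, ball:Peggy
Event 2 (give ball: Peggy -> Wendy). State: pen:Peggy, hat:Peggy, ball:Wendy
Event 3 (give hat: Peggy -> Wendy). State: pen:Peggy, hat:Wendy, ball:Wendy
Event 4 (give ball: Wendy -> Peggy). State: pen:Peggy, hat:Wendy, ball:Peggy
Event 5 (give ball: Peggy -> Xander). State: pen:Peggy, hat:Wendy, ball:Xander
Event 6 (give hat: Wendy -> Xander). State: pen:Peggy, hat:Xander, ball:Xander

Final state: pen:Peggy, hat:Xander, ball:Xander
Peggy holds: pen.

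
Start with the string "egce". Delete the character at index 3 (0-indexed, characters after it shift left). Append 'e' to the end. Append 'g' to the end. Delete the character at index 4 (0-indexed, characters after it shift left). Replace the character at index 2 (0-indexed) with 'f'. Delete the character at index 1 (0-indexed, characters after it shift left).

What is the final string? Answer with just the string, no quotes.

Applying each edit step by step:
Start: "egce"
Op 1 (delete idx 3 = 'e'): "egce" -> "egc"
Op 2 (append 'e'): "egc" -> "egce"
Op 3 (append 'g'): "egce" -> "egceg"
Op 4 (delete idx 4 = 'g'): "egceg" -> "egce"
Op 5 (replace idx 2: 'c' -> 'f'): "egce" -> "egfe"
Op 6 (delete idx 1 = 'g'): "egfe" -> "efe"

Answer: efe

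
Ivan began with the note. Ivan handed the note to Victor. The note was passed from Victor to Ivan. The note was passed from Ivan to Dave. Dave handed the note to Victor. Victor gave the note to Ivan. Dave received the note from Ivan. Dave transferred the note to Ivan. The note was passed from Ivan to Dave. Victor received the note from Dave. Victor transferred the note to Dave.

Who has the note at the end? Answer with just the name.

Tracking the note through each event:
Start: Ivan has the note.
After event 1: Victor has the note.
After event 2: Ivan has the note.
After event 3: Dave has the note.
After event 4: Victor has the note.
After event 5: Ivan has the note.
After event 6: Dave has the note.
After event 7: Ivan has the note.
After event 8: Dave has the note.
After event 9: Victor has the note.
After event 10: Dave has the note.

Answer: Dave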